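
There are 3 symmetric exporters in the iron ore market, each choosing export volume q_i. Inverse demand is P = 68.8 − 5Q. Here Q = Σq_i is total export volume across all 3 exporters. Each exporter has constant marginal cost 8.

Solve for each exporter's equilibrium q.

A representative exporter's profit is π_i = q_i(68.8 − 5Q) − 8q_i, with Q = q_i + Σ_{j≠i} q_j.
First-order condition: 60.8 − 10q_i − 5Σ_{j≠i} q_j = 0.
With identical exporters, set every q_j = q: then 60.8 − 10q − 10q = 0, i.e. q = 60.8/20 = 3.04.

3.04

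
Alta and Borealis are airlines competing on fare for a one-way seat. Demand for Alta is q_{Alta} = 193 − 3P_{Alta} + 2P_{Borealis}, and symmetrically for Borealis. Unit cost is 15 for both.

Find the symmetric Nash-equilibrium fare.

59.5

Alta's profit: π = (P_{Alta} − 15)(193 − 3P_{Alta} + 2P_{Borealis}).
∂π/∂P_{Alta} = 238 − 6P_{Alta} + 2P_{Borealis} = 0 ⇒ P_{Alta} = 119/3 + (1/3)P_{Borealis}.
Setting P_{Alta} = P_{Borealis} in the reaction function: P_{Alta} = 119/3 + (1/3)P_{Alta}, so P_{Alta} = (119/3) / (2/3) = 59.5.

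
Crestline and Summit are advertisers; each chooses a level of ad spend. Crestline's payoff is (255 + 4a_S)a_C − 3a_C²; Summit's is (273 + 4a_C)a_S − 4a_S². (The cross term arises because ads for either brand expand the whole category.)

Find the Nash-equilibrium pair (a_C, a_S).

Expanding Crestline's payoff: 255a_C + 4a_Sa_C − 3a_C².
∂π/∂a_C = 255 + 4a_S − 6a_C = 0, so a_C = 42.5 + (2/3)a_S.
Likewise for Summit: a_S = 34.125 + 0.5a_C.
Plugging a_S into Crestline's best response: a_C = 42.5 + (2/3)(34.125 + 0.5a_C) ⇒ (2/3)a_C = 65.25, so a_C = 97.875.
Then a_S = 34.125 + 0.5·97.875 = 83.0625.

97.875, 83.0625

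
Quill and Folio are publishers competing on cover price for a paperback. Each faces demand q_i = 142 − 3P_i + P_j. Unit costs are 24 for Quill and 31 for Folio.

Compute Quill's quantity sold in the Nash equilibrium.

Quill's profit: π = (P_{Quill} − 24)(142 − 3P_{Quill} + P_{Folio}).
∂π/∂P_{Quill} = 214 − 6P_{Quill} + P_{Folio} = 0 ⇒ P_{Quill} = 107/3 + (1/6)P_{Folio}.
Similarly P_{Folio} = 235/6 + (1/6)P_{Quill}.
Plugging P_{Folio} into Quill's best response: P_{Quill} = 107/3 + (1/6)(235/6 + (1/6)P_{Quill}) ⇒ (35/36)P_{Quill} = 1519/36, so P_{Quill} = 43.4.
Then P_{Folio} = 235/6 + (1/6)·43.4 = 46.4.
q_{Quill} = 142 − 3·43.4 + 46.4 = 58.2.

58.2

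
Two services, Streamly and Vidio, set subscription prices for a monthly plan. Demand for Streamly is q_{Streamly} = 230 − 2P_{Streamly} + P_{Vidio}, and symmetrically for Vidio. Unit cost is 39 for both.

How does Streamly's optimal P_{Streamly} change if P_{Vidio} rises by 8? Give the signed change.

2

Streamly's profit: π = (P_{Streamly} − 39)(230 − 2P_{Streamly} + P_{Vidio}).
∂π/∂P_{Streamly} = 308 − 4P_{Streamly} + P_{Vidio} = 0 ⇒ P_{Streamly} = 77 + 0.25P_{Vidio}.
The reaction-function slope is 0.25, so an 8-unit rise in P_{Vidio} moves P_{Streamly} by 0.25 × 8 = 2. Streamly's best response rises — the actions are strategic complements.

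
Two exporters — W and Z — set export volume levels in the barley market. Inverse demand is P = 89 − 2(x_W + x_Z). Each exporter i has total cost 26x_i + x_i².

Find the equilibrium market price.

57.5

Exporter W's profit: π = x_W(89 − 2(x_W + x_Z)) − 26x_W − x_W².
∂π/∂x_W = 63 − 6x_W − 2x_Z = 0, so x_W = 10.5 − (1/3)x_Z.
By symmetry x_Z = x_W; substituting into the reaction function, (4/3)x_W = 10.5 and x_W = 7.875.
Equilibrium price: P = 89 − 2·15.75 = 57.5.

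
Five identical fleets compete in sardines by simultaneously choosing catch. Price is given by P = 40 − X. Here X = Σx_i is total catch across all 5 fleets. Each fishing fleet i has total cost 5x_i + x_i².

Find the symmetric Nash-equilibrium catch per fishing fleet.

4.375

A representative fishing fleet's profit is π_i = x_i(40 − X) − 5x_i − x_i², with X = x_i + Σ_{j≠i} x_j.
First-order condition: 35 − 4x_i − Σ_{j≠i} x_j = 0.
With identical fishing fleets, set every x_j = x: then 35 − 4x − 4x = 0, i.e. x = 35/8 = 4.375.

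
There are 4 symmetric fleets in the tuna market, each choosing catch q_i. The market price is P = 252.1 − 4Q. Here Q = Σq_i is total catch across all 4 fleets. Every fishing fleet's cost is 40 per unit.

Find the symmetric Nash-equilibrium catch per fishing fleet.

A representative fishing fleet's profit is π_i = q_i(252.1 − 4Q) − 40q_i, with Q = q_i + Σ_{j≠i} q_j.
First-order condition: 212.1 − 8q_i − 4Σ_{j≠i} q_j = 0.
In a symmetric equilibrium every fishing fleet chooses the same q, so Σ_{j≠i} q_j = 3q. The condition becomes 212.1 − 20q = 0, giving q = 212.1/20 = 10.605.

10.605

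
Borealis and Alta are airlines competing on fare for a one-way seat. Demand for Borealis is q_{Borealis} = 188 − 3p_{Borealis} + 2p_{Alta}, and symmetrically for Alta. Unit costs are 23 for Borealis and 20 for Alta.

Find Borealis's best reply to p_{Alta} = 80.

Borealis's profit: π = (p_{Borealis} − 23)(188 − 3p_{Borealis} + 2p_{Alta}).
∂π/∂p_{Borealis} = 257 − 6p_{Borealis} + 2p_{Alta} = 0 ⇒ p_{Borealis} = 257/6 + (1/3)p_{Alta}.
At p_{Alta} = 80: p_{Borealis} = 257/6 + (1/3)·80 = 69.5.

69.5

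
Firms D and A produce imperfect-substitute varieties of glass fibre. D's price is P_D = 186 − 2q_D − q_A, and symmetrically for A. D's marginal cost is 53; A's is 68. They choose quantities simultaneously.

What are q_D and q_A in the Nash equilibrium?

Firm D's profit: π = q_D(186 − 2q_D − q_A) − 53q_D.
∂π/∂q_D = 133 − 4q_D − q_A = 0 ⇒ q_D = 33.25 − 0.25q_A.
Similarly q_A = 29.5 − 0.25q_D.
Solving the two reaction functions simultaneously: (1 − (−0.25)(−0.25))q_D = 33.25 − 0.25·29.5, so 0.9375q_D = 25.875 and q_D = 27.6.
Then q_A = 29.5 − 0.25·27.6 = 22.6.

27.6, 22.6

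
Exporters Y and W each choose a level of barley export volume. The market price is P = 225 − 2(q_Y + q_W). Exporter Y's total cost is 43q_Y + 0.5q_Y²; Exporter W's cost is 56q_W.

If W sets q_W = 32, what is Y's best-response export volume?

Exporter Y's profit: π = q_Y(225 − 2(q_Y + q_W)) − 43q_Y − 0.5q_Y².
∂π/∂q_Y = 182 − 5q_Y − 2q_W = 0, so q_Y = 36.4 − 0.4q_W.
At q_W = 32: q_Y = 36.4 − 0.4·32 = 23.6.

23.6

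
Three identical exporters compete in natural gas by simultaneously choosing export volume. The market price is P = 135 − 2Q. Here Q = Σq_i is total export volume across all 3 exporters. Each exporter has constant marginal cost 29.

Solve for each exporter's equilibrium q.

13.25

A representative exporter's profit is π_i = q_i(135 − 2Q) − 29q_i, with Q = q_i + Σ_{j≠i} q_j.
First-order condition: 106 − 4q_i − 2Σ_{j≠i} q_j = 0.
In a symmetric equilibrium every exporter chooses the same q, so Σ_{j≠i} q_j = 2q. The condition becomes 106 − 8q = 0, giving q = 106/8 = 13.25.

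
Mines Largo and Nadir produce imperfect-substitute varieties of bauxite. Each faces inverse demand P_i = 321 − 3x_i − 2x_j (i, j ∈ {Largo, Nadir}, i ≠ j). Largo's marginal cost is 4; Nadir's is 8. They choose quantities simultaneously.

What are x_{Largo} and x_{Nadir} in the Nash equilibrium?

Mine Largo's profit: π = x_{Largo}(321 − 3x_{Largo} − 2x_{Nadir}) − 4x_{Largo}.
∂π/∂x_{Largo} = 317 − 6x_{Largo} − 2x_{Nadir} = 0 ⇒ x_{Largo} = 317/6 − (1/3)x_{Nadir}.
Similarly x_{Nadir} = 313/6 − (1/3)x_{Largo}.
Plugging x_{Nadir} into Largo's best response: x_{Largo} = 317/6 − (1/3)(313/6 − (1/3)x_{Largo}) ⇒ (8/9)x_{Largo} = 319/9, so x_{Largo} = 39.875.
Then x_{Nadir} = 313/6 − (1/3)·39.875 = 38.875.

39.875, 38.875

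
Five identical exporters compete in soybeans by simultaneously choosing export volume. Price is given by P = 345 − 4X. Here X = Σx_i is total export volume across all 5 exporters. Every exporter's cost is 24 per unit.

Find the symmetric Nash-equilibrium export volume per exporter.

A representative exporter's profit is π_i = x_i(345 − 4X) − 24x_i, with X = x_i + Σ_{j≠i} x_j.
First-order condition: 321 − 8x_i − 4Σ_{j≠i} x_j = 0.
In a symmetric equilibrium every exporter chooses the same x, so Σ_{j≠i} x_j = 4x. The condition becomes 321 − 24x = 0, giving x = 321/24 = 13.375.

13.375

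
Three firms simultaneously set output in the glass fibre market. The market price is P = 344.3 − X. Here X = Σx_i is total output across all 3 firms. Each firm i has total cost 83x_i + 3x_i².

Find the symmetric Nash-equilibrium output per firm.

A representative firm's profit is π_i = x_i(344.3 − X) − 83x_i − 3x_i², with X = x_i + Σ_{j≠i} x_j.
First-order condition: 261.3 − 8x_i − Σ_{j≠i} x_j = 0.
In a symmetric equilibrium every firm chooses the same x, so Σ_{j≠i} x_j = 2x. The condition becomes 261.3 − 10x = 0, giving x = 261.3/10 = 26.13.

26.13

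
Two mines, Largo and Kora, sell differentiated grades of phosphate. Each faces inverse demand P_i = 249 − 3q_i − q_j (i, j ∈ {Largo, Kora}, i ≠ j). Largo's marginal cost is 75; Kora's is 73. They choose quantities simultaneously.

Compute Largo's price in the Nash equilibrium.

149.4

Mine Largo's profit: π = q_{Largo}(249 − 3q_{Largo} − q_{Kora}) − 75q_{Largo}.
∂π/∂q_{Largo} = 174 − 6q_{Largo} − q_{Kora} = 0 ⇒ q_{Largo} = 29 − (1/6)q_{Kora}.
Similarly q_{Kora} = 88/3 − (1/6)q_{Largo}.
Plugging q_{Kora} into Largo's best response: q_{Largo} = 29 − (1/6)(88/3 − (1/6)q_{Largo}) ⇒ (35/36)q_{Largo} = 217/9, so q_{Largo} = 24.8.
Then q_{Kora} = 88/3 − (1/6)·24.8 = 25.2.
P_{Largo} = 249 − 3·24.8 − 25.2 = 149.4.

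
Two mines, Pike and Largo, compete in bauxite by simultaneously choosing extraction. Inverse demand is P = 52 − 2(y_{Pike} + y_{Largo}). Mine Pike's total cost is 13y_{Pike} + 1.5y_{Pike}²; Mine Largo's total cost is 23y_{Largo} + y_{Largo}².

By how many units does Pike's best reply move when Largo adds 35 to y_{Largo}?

-10

Mine Pike's profit: π = y_{Pike}(52 − 2(y_{Pike} + y_{Largo})) − 13y_{Pike} − 1.5y_{Pike}².
∂π/∂y_{Pike} = 39 − 7y_{Pike} − 2y_{Largo} = 0, so y_{Pike} = 39/7 − (2/7)y_{Largo}.
The reaction-function slope is −2/7, so a 35-unit rise in y_{Largo} moves y_{Pike} by −2/7 × 35 = −10. Pike's best response falls — the actions are strategic substitutes.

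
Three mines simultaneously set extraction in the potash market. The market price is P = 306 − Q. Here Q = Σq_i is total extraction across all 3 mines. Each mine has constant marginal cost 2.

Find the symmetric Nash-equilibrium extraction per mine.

76

A representative mine's profit is π_i = q_i(306 − Q) − 2q_i, with Q = q_i + Σ_{j≠i} q_j.
First-order condition: 304 − 2q_i − Σ_{j≠i} q_j = 0.
In a symmetric equilibrium every mine chooses the same q, so Σ_{j≠i} q_j = 2q. The condition becomes 304 − 4q = 0, giving q = 304/4 = 76.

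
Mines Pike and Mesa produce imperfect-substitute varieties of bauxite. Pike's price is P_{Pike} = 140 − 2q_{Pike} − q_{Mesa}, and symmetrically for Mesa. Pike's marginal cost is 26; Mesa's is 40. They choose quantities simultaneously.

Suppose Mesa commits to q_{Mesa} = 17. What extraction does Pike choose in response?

24.25

Mine Pike's profit: π = q_{Pike}(140 − 2q_{Pike} − q_{Mesa}) − 26q_{Pike}.
∂π/∂q_{Pike} = 114 − 4q_{Pike} − q_{Mesa} = 0 ⇒ q_{Pike} = 28.5 − 0.25q_{Mesa}.
At q_{Mesa} = 17: q_{Pike} = 28.5 − 0.25·17 = 24.25.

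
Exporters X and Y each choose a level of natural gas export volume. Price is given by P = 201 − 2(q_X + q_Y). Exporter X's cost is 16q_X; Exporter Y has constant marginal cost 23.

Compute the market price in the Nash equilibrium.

Exporter X's profit: π = q_X(201 − 2(q_X + q_Y)) − 16q_X.
∂π/∂q_X = 185 − 4q_X − 2q_Y = 0, so q_X = 46.25 − 0.5q_Y.
By the same steps for Y: q_Y = 44.5 − 0.5q_X.
Substituting the second reaction function into the first: q_X = 46.25 − 0.5(44.5 − 0.5q_X), which gives 0.75q_X = 24 ⇒ q_X = 32.
Then q_Y = 44.5 − 0.5·32 = 28.5.
Equilibrium price: P = 201 − 2·60.5 = 80.

80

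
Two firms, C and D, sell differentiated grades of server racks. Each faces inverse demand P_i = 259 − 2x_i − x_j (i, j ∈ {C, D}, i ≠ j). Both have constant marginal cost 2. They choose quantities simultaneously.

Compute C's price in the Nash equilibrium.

104.8

Firm C's profit: π = x_C(259 − 2x_C − x_D) − 2x_C.
∂π/∂x_C = 257 − 4x_C − x_D = 0 ⇒ x_C = 64.25 − 0.25x_D.
The game is symmetric, so in equilibrium x_D = x_C: the reaction function gives 1.25x_C = 64.25, hence x_C = 51.4.
P_C = 259 − 2·51.4 − 51.4 = 104.8.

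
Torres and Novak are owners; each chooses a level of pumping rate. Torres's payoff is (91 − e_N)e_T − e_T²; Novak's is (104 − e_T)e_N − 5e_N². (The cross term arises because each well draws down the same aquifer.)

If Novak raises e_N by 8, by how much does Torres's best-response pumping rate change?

-4

Expanding Torres's payoff: 91e_T − e_Ne_T − e_T².
∂π/∂e_T = 91 − e_N − 2e_T = 0, so e_T = 45.5 − 0.5e_N.
The reaction-function slope is −0.5, so an 8-unit rise in e_N moves e_T by −0.5 × 8 = −4. Torres's best response falls — the actions are strategic substitutes.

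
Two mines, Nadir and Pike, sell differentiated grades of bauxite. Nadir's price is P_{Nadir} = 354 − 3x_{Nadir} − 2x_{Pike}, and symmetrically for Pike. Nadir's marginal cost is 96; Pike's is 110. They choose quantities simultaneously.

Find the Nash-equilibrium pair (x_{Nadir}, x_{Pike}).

Mine Nadir's profit: π = x_{Nadir}(354 − 3x_{Nadir} − 2x_{Pike}) − 96x_{Nadir}.
∂π/∂x_{Nadir} = 258 − 6x_{Nadir} − 2x_{Pike} = 0 ⇒ x_{Nadir} = 43 − (1/3)x_{Pike}.
Similarly x_{Pike} = 122/3 − (1/3)x_{Nadir}.
Solving the two reaction functions simultaneously: (1 − (−1/3)(−1/3))x_{Nadir} = 43 − (1/3)·(122/3), so (8/9)x_{Nadir} = 265/9 and x_{Nadir} = 33.125.
Then x_{Pike} = 122/3 − (1/3)·33.125 = 29.625.

33.125, 29.625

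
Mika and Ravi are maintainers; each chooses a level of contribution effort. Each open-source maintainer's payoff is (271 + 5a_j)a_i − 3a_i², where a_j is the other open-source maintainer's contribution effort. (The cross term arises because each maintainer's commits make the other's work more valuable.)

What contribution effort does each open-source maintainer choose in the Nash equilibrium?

Mika's payoff is (271 + 5a_R)a_M − 3a_M².
∂π/∂a_M = 271 + 5a_R − 6a_M = 0, so a_M = 271/6 + (5/6)a_R.
Setting a_M = a_R in the reaction function: a_M = 271/6 + (5/6)a_M, so a_M = (271/6) / (1/6) = 271.

271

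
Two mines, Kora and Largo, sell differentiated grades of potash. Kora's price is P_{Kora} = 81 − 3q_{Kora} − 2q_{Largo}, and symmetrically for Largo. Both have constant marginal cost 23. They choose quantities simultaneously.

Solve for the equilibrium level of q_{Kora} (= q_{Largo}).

Mine Kora's profit: π = q_{Kora}(81 − 3q_{Kora} − 2q_{Largo}) − 23q_{Kora}.
∂π/∂q_{Kora} = 58 − 6q_{Kora} − 2q_{Largo} = 0 ⇒ q_{Kora} = 29/3 − (1/3)q_{Largo}.
By symmetry q_{Largo} = q_{Kora}; substituting into the reaction function, (4/3)q_{Kora} = 29/3 and q_{Kora} = 7.25.

7.25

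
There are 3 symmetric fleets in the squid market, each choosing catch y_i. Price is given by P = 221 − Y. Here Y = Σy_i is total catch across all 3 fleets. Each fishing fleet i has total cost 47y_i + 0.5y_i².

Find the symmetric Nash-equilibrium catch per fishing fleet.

A representative fishing fleet's profit is π_i = y_i(221 − Y) − 47y_i − 0.5y_i², with Y = y_i + Σ_{j≠i} y_j.
First-order condition: 174 − 3y_i − Σ_{j≠i} y_j = 0.
With identical fishing fleets, set every y_j = y: then 174 − 3y − 2y = 0, i.e. y = 174/5 = 34.8.

34.8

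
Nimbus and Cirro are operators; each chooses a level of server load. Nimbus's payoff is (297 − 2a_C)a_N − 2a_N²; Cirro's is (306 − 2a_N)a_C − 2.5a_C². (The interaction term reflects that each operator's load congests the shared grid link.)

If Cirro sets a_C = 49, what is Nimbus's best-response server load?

Expanding Nimbus's payoff: 297a_N − 2a_Ca_N − 2a_N².
∂π/∂a_N = 297 − 2a_C − 4a_N = 0, so a_N = 74.25 − 0.5a_C.
At a_C = 49: a_N = 74.25 − 0.5·49 = 49.75.

49.75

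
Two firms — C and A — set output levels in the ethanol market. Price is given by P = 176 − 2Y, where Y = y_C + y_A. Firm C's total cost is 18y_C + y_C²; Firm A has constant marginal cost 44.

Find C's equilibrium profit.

1015.68

Firm C's profit: π = y_C(176 − 2(y_C + y_A)) − 18y_C − y_C².
∂π/∂y_C = 158 − 6y_C − 2y_A = 0, so y_C = 79/3 − (1/3)y_A.
For A: ∂π/∂y_A = 132 − 4y_A − 2y_C = 0 ⇒ y_A = 33 − 0.5y_C.
Plugging y_A into C's best response: y_C = 79/3 − (1/3)(33 − 0.5y_C) ⇒ (5/6)y_C = 46/3, so y_C = 18.4.
Then y_A = 33 − 0.5·18.4 = 23.8.
Price P = 176 − 2·42.2 = 91.6.
C's profit: (91.6 − 18)·18.4 − (18.4)² = 1015.68.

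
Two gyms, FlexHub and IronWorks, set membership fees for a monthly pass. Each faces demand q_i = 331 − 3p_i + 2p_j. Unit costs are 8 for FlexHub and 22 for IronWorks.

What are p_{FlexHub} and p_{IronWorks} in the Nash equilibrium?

FlexHub's profit: π = (p_{FlexHub} − 8)(331 − 3p_{FlexHub} + 2p_{IronWorks}).
∂π/∂p_{FlexHub} = 355 − 6p_{FlexHub} + 2p_{IronWorks} = 0 ⇒ p_{FlexHub} = 355/6 + (1/3)p_{IronWorks}.
Similarly p_{IronWorks} = 397/6 + (1/3)p_{FlexHub}.
Solving the two reaction functions simultaneously: (1 − (1/3)(1/3))p_{FlexHub} = 355/6 + (1/3)·(397/6), so (8/9)p_{FlexHub} = 731/9 and p_{FlexHub} = 91.375.
Then p_{IronWorks} = 397/6 + (1/3)·91.375 = 96.625.

91.375, 96.625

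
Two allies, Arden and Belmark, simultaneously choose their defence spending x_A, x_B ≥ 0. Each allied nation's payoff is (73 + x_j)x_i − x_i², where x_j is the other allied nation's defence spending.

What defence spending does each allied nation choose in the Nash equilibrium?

73

Arden's payoff is (73 + x_B)x_A − x_A².
∂π/∂x_A = 73 + x_B − 2x_A = 0, so x_A = 36.5 + 0.5x_B.
Setting x_A = x_B in the reaction function: x_A = 36.5 + 0.5x_A, so x_A = 36.5 / 0.5 = 73.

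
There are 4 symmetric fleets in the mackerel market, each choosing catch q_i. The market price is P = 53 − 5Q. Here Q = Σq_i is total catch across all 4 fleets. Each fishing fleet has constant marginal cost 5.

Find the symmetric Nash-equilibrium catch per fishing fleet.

A representative fishing fleet's profit is π_i = q_i(53 − 5Q) − 5q_i, with Q = q_i + Σ_{j≠i} q_j.
First-order condition: 48 − 10q_i − 5Σ_{j≠i} q_j = 0.
With identical fishing fleets, set every q_j = q: then 48 − 10q − 15q = 0, i.e. q = 48/25 = 1.92.

1.92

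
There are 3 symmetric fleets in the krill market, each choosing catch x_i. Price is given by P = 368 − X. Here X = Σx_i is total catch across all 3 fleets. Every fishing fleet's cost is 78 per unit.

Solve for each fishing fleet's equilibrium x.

A representative fishing fleet's profit is π_i = x_i(368 − X) − 78x_i, with X = x_i + Σ_{j≠i} x_j.
First-order condition: 290 − 2x_i − Σ_{j≠i} x_j = 0.
With identical fishing fleets, set every x_j = x: then 290 − 2x − 2x = 0, i.e. x = 290/4 = 72.5.

72.5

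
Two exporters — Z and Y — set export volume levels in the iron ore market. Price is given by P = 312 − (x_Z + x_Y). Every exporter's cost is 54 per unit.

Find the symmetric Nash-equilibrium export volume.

Exporter Z's profit: π = x_Z(312 − (x_Z + x_Y)) − 54x_Z.
∂π/∂x_Z = 258 − 2x_Z − x_Y = 0, so x_Z = 129 − 0.5x_Y.
The game is symmetric, so in equilibrium x_Y = x_Z: the reaction function gives 1.5x_Z = 129, hence x_Z = 86.

86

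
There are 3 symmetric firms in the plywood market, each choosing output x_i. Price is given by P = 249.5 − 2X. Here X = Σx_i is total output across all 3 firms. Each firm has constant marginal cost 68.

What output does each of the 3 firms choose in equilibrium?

22.6875

A representative firm's profit is π_i = x_i(249.5 − 2X) − 68x_i, with X = x_i + Σ_{j≠i} x_j.
First-order condition: 181.5 − 4x_i − 2Σ_{j≠i} x_j = 0.
In a symmetric equilibrium every firm chooses the same x, so Σ_{j≠i} x_j = 2x. The condition becomes 181.5 − 8x = 0, giving x = 181.5/8 = 22.6875.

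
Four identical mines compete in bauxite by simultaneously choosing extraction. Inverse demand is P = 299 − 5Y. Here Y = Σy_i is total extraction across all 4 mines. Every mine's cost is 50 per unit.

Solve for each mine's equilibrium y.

A representative mine's profit is π_i = y_i(299 − 5Y) − 50y_i, with Y = y_i + Σ_{j≠i} y_j.
First-order condition: 249 − 10y_i − 5Σ_{j≠i} y_j = 0.
Imposing symmetry (y_j = y for all j) turns Σ_{j≠i} y_j into 3y, so 249 = 25y and y = 9.96.

9.96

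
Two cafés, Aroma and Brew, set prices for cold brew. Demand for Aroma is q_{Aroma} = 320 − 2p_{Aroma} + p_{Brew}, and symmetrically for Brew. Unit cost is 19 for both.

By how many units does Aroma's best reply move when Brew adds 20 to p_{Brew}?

Aroma's profit: π = (p_{Aroma} − 19)(320 − 2p_{Aroma} + p_{Brew}).
∂π/∂p_{Aroma} = 358 − 4p_{Aroma} + p_{Brew} = 0 ⇒ p_{Aroma} = 89.5 + 0.25p_{Brew}.
The reaction-function slope is 0.25, so a 20-unit rise in p_{Brew} moves p_{Aroma} by 0.25 × 20 = 5. Aroma's best response rises — the actions are strategic complements.

5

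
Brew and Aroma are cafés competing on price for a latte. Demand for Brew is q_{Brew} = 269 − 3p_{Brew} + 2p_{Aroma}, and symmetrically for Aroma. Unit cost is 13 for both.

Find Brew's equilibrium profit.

12288

Brew's profit: π = (p_{Brew} − 13)(269 − 3p_{Brew} + 2p_{Aroma}).
∂π/∂p_{Brew} = 308 − 6p_{Brew} + 2p_{Aroma} = 0 ⇒ p_{Brew} = 154/3 + (1/3)p_{Aroma}.
The game is symmetric, so in equilibrium p_{Aroma} = p_{Brew}: the reaction function gives (2/3)p_{Brew} = 154/3, hence p_{Brew} = 77.
q_{Brew} = 269 − 3·77 + 2·77 = 192.
Profit = (77 − 13)·192 = 12288.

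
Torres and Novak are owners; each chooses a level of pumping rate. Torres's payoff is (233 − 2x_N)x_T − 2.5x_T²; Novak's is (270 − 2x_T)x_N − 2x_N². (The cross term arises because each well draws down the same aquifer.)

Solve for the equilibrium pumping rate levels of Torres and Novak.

24.5, 55.25

Expanding Torres's payoff: 233x_T − 2x_Nx_T − 2.5x_T².
∂π/∂x_T = 233 − 2x_N − 5x_T = 0, so x_T = 46.6 − 0.4x_N.
Likewise for Novak: x_N = 67.5 − 0.5x_T.
Plugging x_N into Torres's best response: x_T = 46.6 − 0.4(67.5 − 0.5x_T) ⇒ 0.8x_T = 19.6, so x_T = 24.5.
Then x_N = 67.5 − 0.5·24.5 = 55.25.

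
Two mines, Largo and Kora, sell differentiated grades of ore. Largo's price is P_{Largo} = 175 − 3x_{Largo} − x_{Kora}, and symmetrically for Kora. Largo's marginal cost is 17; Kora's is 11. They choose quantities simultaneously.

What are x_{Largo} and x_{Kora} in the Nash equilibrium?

22.4, 23.6

Mine Largo's profit: π = x_{Largo}(175 − 3x_{Largo} − x_{Kora}) − 17x_{Largo}.
∂π/∂x_{Largo} = 158 − 6x_{Largo} − x_{Kora} = 0 ⇒ x_{Largo} = 79/3 − (1/6)x_{Kora}.
Similarly x_{Kora} = 82/3 − (1/6)x_{Largo}.
Plugging x_{Kora} into Largo's best response: x_{Largo} = 79/3 − (1/6)(82/3 − (1/6)x_{Largo}) ⇒ (35/36)x_{Largo} = 196/9, so x_{Largo} = 22.4.
Then x_{Kora} = 82/3 − (1/6)·22.4 = 23.6.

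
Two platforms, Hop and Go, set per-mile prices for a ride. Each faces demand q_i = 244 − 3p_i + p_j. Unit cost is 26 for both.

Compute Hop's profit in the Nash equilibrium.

4423.68

Hop's profit: π = (p_{Hop} − 26)(244 − 3p_{Hop} + p_{Go}).
∂π/∂p_{Hop} = 322 − 6p_{Hop} + p_{Go} = 0 ⇒ p_{Hop} = 161/3 + (1/6)p_{Go}.
By symmetry p_{Go} = p_{Hop}; substituting into the reaction function, (5/6)p_{Hop} = 161/3 and p_{Hop} = 64.4.
q_{Hop} = 244 − 3·64.4 + 64.4 = 115.2.
Profit = (64.4 − 26)·115.2 = 4423.68.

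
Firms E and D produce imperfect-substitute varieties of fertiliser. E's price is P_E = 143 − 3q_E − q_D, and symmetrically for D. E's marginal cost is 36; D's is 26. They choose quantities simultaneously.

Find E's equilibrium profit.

Firm E's profit: π = q_E(143 − 3q_E − q_D) − 36q_E.
∂π/∂q_E = 107 − 6q_E − q_D = 0 ⇒ q_E = 107/6 − (1/6)q_D.
Similarly q_D = 19.5 − (1/6)q_E.
Plugging q_D into E's best response: q_E = 107/6 − (1/6)(19.5 − (1/6)q_E) ⇒ (35/36)q_E = 175/12, so q_E = 15.
Then q_D = 19.5 − (1/6)·15 = 17.
P_E = 143 − 3·15 − 17 = 81.
Profit = (81 − 36)·15 = 675.

675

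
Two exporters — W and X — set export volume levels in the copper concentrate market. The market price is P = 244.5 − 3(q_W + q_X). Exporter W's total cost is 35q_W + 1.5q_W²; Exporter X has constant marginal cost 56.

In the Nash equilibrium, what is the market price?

127.2

Exporter W's profit: π = q_W(244.5 − 3(q_W + q_X)) − 35q_W − 1.5q_W².
∂π/∂q_W = 209.5 − 9q_W − 3q_X = 0, so q_W = 419/18 − (1/3)q_X.
For X: ∂π/∂q_X = 188.5 − 6q_X − 3q_W = 0 ⇒ q_X = 377/12 − 0.5q_W.
Solving the two reaction functions simultaneously: (1 − (−1/3)(−0.5))q_W = 419/18 − (1/3)·(377/12), so (5/6)q_W = 461/36 and q_W = 461/30.
Then q_X = 377/12 − 0.5·(461/30) = 356/15.
Equilibrium price: P = 244.5 − 3·39.1 = 127.2.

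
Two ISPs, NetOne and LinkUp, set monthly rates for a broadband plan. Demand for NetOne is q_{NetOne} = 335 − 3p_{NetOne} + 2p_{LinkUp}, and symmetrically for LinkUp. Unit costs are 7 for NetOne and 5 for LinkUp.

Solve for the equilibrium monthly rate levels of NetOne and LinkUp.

NetOne's profit: π = (p_{NetOne} − 7)(335 − 3p_{NetOne} + 2p_{LinkUp}).
∂π/∂p_{NetOne} = 356 − 6p_{NetOne} + 2p_{LinkUp} = 0 ⇒ p_{NetOne} = 178/3 + (1/3)p_{LinkUp}.
Similarly p_{LinkUp} = 175/3 + (1/3)p_{NetOne}.
Substituting the second reaction function into the first: p_{NetOne} = 178/3 + (1/3)(175/3 + (1/3)p_{NetOne}), which gives (8/9)p_{NetOne} = 709/9 ⇒ p_{NetOne} = 88.625.
Then p_{LinkUp} = 175/3 + (1/3)·88.625 = 87.875.

88.625, 87.875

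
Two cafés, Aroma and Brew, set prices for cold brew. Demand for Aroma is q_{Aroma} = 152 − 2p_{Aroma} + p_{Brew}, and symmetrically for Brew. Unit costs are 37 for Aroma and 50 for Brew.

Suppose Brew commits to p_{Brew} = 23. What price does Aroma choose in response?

Aroma's profit: π = (p_{Aroma} − 37)(152 − 2p_{Aroma} + p_{Brew}).
∂π/∂p_{Aroma} = 226 − 4p_{Aroma} + p_{Brew} = 0 ⇒ p_{Aroma} = 56.5 + 0.25p_{Brew}.
At p_{Brew} = 23: p_{Aroma} = 56.5 + 0.25·23 = 62.25.

62.25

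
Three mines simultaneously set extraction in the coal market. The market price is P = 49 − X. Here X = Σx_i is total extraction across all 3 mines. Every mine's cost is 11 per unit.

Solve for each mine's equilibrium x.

A representative mine's profit is π_i = x_i(49 − X) − 11x_i, with X = x_i + Σ_{j≠i} x_j.
First-order condition: 38 − 2x_i − Σ_{j≠i} x_j = 0.
Imposing symmetry (x_j = x for all j) turns Σ_{j≠i} x_j into 2x, so 38 = 4x and x = 9.5.

9.5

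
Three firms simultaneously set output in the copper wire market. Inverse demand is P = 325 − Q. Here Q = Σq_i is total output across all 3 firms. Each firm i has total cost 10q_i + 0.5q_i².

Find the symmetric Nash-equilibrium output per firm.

A representative firm's profit is π_i = q_i(325 − Q) − 10q_i − 0.5q_i², with Q = q_i + Σ_{j≠i} q_j.
First-order condition: 315 − 3q_i − Σ_{j≠i} q_j = 0.
Imposing symmetry (q_j = q for all j) turns Σ_{j≠i} q_j into 2q, so 315 = 5q and q = 63.

63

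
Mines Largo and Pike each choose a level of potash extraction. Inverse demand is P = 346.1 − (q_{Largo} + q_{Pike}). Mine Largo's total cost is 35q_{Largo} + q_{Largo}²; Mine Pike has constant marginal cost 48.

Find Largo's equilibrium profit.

Mine Largo's profit: π = q_{Largo}(346.1 − (q_{Largo} + q_{Pike})) − 35q_{Largo} − q_{Largo}².
∂π/∂q_{Largo} = 311.1 − 4q_{Largo} − q_{Pike} = 0, so q_{Largo} = 77.775 − 0.25q_{Pike}.
For Pike: ∂π/∂q_{Pike} = 298.1 − 2q_{Pike} − q_{Largo} = 0 ⇒ q_{Pike} = 149.05 − 0.5q_{Largo}.
Substituting the second reaction function into the first: q_{Largo} = 77.775 − 0.25(149.05 − 0.5q_{Largo}), which gives 0.875q_{Largo} = 40.5125 ⇒ q_{Largo} = 46.3.
Then q_{Pike} = 149.05 − 0.5·46.3 = 125.9.
Price P = 346.1 − 172.2 = 173.9.
Largo's profit: (173.9 − 35)·46.3 − (46.3)² = 4287.38.

4287.38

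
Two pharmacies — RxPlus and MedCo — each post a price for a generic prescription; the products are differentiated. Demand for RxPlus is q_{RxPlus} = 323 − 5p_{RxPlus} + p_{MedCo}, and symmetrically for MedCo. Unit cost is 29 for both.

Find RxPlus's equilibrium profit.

2645

RxPlus's profit: π = (p_{RxPlus} − 29)(323 − 5p_{RxPlus} + p_{MedCo}).
∂π/∂p_{RxPlus} = 468 − 10p_{RxPlus} + p_{MedCo} = 0 ⇒ p_{RxPlus} = 46.8 + 0.1p_{MedCo}.
The game is symmetric, so in equilibrium p_{MedCo} = p_{RxPlus}: the reaction function gives 0.9p_{RxPlus} = 46.8, hence p_{RxPlus} = 52.
q_{RxPlus} = 323 − 5·52 + 52 = 115.
Profit = (52 − 29)·115 = 2645.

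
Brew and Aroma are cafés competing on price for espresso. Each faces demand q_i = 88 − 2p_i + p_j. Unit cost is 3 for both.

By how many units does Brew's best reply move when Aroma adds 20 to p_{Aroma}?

5

Brew's profit: π = (p_{Brew} − 3)(88 − 2p_{Brew} + p_{Aroma}).
∂π/∂p_{Brew} = 94 − 4p_{Brew} + p_{Aroma} = 0 ⇒ p_{Brew} = 23.5 + 0.25p_{Aroma}.
The reaction-function slope is 0.25, so a 20-unit rise in p_{Aroma} moves p_{Brew} by 0.25 × 20 = 5. Brew's best response rises — the actions are strategic complements.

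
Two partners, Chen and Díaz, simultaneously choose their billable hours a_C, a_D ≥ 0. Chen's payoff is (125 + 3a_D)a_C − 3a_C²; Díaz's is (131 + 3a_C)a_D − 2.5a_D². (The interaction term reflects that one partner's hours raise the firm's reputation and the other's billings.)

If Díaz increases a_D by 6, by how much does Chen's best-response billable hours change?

Expanding Chen's payoff: 125a_C + 3a_Da_C − 3a_C².
∂π/∂a_C = 125 + 3a_D − 6a_C = 0, so a_C = 125/6 + 0.5a_D.
The reaction-function slope is 0.5, so a 6-unit rise in a_D moves a_C by 0.5 × 6 = 3. Chen's best response rises — the actions are strategic complements.

3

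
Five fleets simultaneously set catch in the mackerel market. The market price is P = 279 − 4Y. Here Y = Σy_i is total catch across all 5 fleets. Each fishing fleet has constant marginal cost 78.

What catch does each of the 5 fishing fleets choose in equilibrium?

A representative fishing fleet's profit is π_i = y_i(279 − 4Y) − 78y_i, with Y = y_i + Σ_{j≠i} y_j.
First-order condition: 201 − 8y_i − 4Σ_{j≠i} y_j = 0.
With identical fishing fleets, set every y_j = y: then 201 − 8y − 16y = 0, i.e. y = 201/24 = 8.375.

8.375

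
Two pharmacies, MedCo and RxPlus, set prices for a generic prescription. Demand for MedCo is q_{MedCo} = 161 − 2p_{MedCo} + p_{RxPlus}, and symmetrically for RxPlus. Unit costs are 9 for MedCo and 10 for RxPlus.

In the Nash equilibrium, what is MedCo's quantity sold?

MedCo's profit: π = (p_{MedCo} − 9)(161 − 2p_{MedCo} + p_{RxPlus}).
∂π/∂p_{MedCo} = 179 − 4p_{MedCo} + p_{RxPlus} = 0 ⇒ p_{MedCo} = 44.75 + 0.25p_{RxPlus}.
Similarly p_{RxPlus} = 45.25 + 0.25p_{MedCo}.
Solving the two reaction functions simultaneously: (1 − (0.25)(0.25))p_{MedCo} = 44.75 + 0.25·45.25, so 0.9375p_{MedCo} = 56.0625 and p_{MedCo} = 59.8.
Then p_{RxPlus} = 45.25 + 0.25·59.8 = 60.2.
q_{MedCo} = 161 − 2·59.8 + 60.2 = 101.6.

101.6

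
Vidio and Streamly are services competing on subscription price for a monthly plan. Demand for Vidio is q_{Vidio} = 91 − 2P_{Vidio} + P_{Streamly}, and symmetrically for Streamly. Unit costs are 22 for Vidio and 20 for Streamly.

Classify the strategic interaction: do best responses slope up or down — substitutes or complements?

Vidio's profit: π = (P_{Vidio} − 22)(91 − 2P_{Vidio} + P_{Streamly}).
∂π/∂P_{Vidio} = 135 − 4P_{Vidio} + P_{Streamly} = 0 ⇒ P_{Vidio} = 33.75 + 0.25P_{Streamly}.
The best-response slope dP_{Vidio}/dP_{Streamly} = 0.25 > 0: the reaction function is upward-sloping, so the choices are strategic complements.

strategic complements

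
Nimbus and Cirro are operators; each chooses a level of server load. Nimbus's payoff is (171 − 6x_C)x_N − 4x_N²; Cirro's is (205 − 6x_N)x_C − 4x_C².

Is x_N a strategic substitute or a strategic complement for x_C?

strategic substitutes

Expanding Nimbus's payoff: 171x_N − 6x_Cx_N − 4x_N².
∂π/∂x_N = 171 − 6x_C − 8x_N = 0, so x_N = 21.375 − 0.75x_C.
The best-response slope dx_N/dx_C = −0.75 < 0: the reaction function is downward-sloping, so the choices are strategic substitutes.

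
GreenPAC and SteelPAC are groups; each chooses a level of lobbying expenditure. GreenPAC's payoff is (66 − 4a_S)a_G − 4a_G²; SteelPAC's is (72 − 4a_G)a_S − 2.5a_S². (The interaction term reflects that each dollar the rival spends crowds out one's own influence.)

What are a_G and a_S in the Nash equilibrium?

1.75, 13

Expanding GreenPAC's payoff: 66a_G − 4a_Sa_G − 4a_G².
∂π/∂a_G = 66 − 4a_S − 8a_G = 0, so a_G = 8.25 − 0.5a_S.
Likewise for SteelPAC: a_S = 14.4 − 0.8a_G.
Substituting the second reaction function into the first: a_G = 8.25 − 0.5(14.4 − 0.8a_G), which gives 0.6a_G = 1.05 ⇒ a_G = 1.75.
Then a_S = 14.4 − 0.8·1.75 = 13.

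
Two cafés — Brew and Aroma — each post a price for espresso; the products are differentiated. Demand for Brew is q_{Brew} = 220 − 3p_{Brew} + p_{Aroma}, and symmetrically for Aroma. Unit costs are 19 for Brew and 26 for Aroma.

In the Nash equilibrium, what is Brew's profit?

4107

Brew's profit: π = (p_{Brew} − 19)(220 − 3p_{Brew} + p_{Aroma}).
∂π/∂p_{Brew} = 277 − 6p_{Brew} + p_{Aroma} = 0 ⇒ p_{Brew} = 277/6 + (1/6)p_{Aroma}.
Similarly p_{Aroma} = 149/3 + (1/6)p_{Brew}.
Solving the two reaction functions simultaneously: (1 − (1/6)(1/6))p_{Brew} = 277/6 + (1/6)·(149/3), so (35/36)p_{Brew} = 490/9 and p_{Brew} = 56.
Then p_{Aroma} = 149/3 + (1/6)·56 = 59.
q_{Brew} = 220 − 3·56 + 59 = 111.
Profit = (56 − 19)·111 = 4107.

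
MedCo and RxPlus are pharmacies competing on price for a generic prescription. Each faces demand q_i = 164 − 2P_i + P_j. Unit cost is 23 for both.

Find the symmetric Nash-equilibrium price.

MedCo's profit: π = (P_{MedCo} − 23)(164 − 2P_{MedCo} + P_{RxPlus}).
∂π/∂P_{MedCo} = 210 − 4P_{MedCo} + P_{RxPlus} = 0 ⇒ P_{MedCo} = 52.5 + 0.25P_{RxPlus}.
By symmetry P_{RxPlus} = P_{MedCo}; substituting into the reaction function, 0.75P_{MedCo} = 52.5 and P_{MedCo} = 70.

70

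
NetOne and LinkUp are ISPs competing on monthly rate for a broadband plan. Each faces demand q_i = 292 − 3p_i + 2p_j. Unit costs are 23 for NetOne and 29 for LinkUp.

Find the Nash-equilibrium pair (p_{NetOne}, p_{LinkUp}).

NetOne's profit: π = (p_{NetOne} − 23)(292 − 3p_{NetOne} + 2p_{LinkUp}).
∂π/∂p_{NetOne} = 361 − 6p_{NetOne} + 2p_{LinkUp} = 0 ⇒ p_{NetOne} = 361/6 + (1/3)p_{LinkUp}.
Similarly p_{LinkUp} = 379/6 + (1/3)p_{NetOne}.
Solving the two reaction functions simultaneously: (1 − (1/3)(1/3))p_{NetOne} = 361/6 + (1/3)·(379/6), so (8/9)p_{NetOne} = 731/9 and p_{NetOne} = 91.375.
Then p_{LinkUp} = 379/6 + (1/3)·91.375 = 93.625.

91.375, 93.625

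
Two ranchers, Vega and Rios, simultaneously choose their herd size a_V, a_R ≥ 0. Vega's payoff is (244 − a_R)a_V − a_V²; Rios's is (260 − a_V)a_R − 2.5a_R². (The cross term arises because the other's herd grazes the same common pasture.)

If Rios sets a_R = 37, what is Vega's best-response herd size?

Expanding Vega's payoff: 244a_V − a_Ra_V − a_V².
∂π/∂a_V = 244 − a_R − 2a_V = 0, so a_V = 122 − 0.5a_R.
At a_R = 37: a_V = 122 − 0.5·37 = 103.5.

103.5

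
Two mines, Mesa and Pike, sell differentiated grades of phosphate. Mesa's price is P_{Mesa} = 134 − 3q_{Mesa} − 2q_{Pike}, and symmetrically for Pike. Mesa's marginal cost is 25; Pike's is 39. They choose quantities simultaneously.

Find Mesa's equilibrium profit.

Mine Mesa's profit: π = q_{Mesa}(134 − 3q_{Mesa} − 2q_{Pike}) − 25q_{Mesa}.
∂π/∂q_{Mesa} = 109 − 6q_{Mesa} − 2q_{Pike} = 0 ⇒ q_{Mesa} = 109/6 − (1/3)q_{Pike}.
Similarly q_{Pike} = 95/6 − (1/3)q_{Mesa}.
Solving the two reaction functions simultaneously: (1 − (−1/3)(−1/3))q_{Mesa} = 109/6 − (1/3)·(95/6), so (8/9)q_{Mesa} = 116/9 and q_{Mesa} = 14.5.
Then q_{Pike} = 95/6 − (1/3)·14.5 = 11.
P_{Mesa} = 134 − 3·14.5 − 2·11 = 68.5.
Profit = (68.5 − 25)·14.5 = 630.75.

630.75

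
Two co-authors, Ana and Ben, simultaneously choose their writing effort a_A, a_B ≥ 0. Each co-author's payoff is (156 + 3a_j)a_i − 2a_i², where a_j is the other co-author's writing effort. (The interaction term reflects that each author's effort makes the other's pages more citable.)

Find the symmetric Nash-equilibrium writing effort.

Ana's payoff is (156 + 3a_B)a_A − 2a_A².
∂π/∂a_A = 156 + 3a_B − 4a_A = 0, so a_A = 39 + 0.75a_B.
By symmetry a_B = a_A; substituting into the reaction function, 0.25a_A = 39 and a_A = 156.

156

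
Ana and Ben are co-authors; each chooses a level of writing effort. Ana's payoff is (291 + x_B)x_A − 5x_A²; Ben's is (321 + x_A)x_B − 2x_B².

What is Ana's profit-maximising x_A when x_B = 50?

34.1

Expanding Ana's payoff: 291x_A + x_Bx_A − 5x_A².
∂π/∂x_A = 291 + x_B − 10x_A = 0, so x_A = 29.1 + 0.1x_B.
At x_B = 50: x_A = 29.1 + 0.1·50 = 34.1.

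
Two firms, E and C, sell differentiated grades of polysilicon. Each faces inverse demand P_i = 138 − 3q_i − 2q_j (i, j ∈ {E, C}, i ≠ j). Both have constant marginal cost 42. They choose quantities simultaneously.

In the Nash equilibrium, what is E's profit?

Firm E's profit: π = q_E(138 − 3q_E − 2q_C) − 42q_E.
∂π/∂q_E = 96 − 6q_E − 2q_C = 0 ⇒ q_E = 16 − (1/3)q_C.
By symmetry q_C = q_E; substituting into the reaction function, (4/3)q_E = 16 and q_E = 12.
P_E = 138 − 3·12 − 2·12 = 78.
Profit = (78 − 42)·12 = 432.

432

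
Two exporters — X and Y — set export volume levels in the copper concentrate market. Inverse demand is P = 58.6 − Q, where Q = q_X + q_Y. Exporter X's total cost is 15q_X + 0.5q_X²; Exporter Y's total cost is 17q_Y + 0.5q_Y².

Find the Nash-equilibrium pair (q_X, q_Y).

Exporter X's profit: π = q_X(58.6 − (q_X + q_Y)) − 15q_X − 0.5q_X².
∂π/∂q_X = 43.6 − 3q_X − q_Y = 0, so q_X = 218/15 − (1/3)q_Y.
By the same steps for Y: q_Y = 208/15 − (1/3)q_X.
Solving the two reaction functions simultaneously: (1 − (−1/3)(−1/3))q_X = 218/15 − (1/3)·(208/15), so (8/9)q_X = 446/45 and q_X = 11.15.
Then q_Y = 208/15 − (1/3)·11.15 = 10.15.

11.15, 10.15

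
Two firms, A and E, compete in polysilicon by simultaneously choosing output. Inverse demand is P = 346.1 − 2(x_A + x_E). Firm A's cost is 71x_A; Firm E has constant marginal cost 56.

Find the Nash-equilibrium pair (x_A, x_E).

43.35, 50.85

Firm A's profit: π = x_A(346.1 − 2(x_A + x_E)) − 71x_A.
∂π/∂x_A = 275.1 − 4x_A − 2x_E = 0, so x_A = 68.775 − 0.5x_E.
By the same steps for E: x_E = 72.525 − 0.5x_A.
Plugging x_E into A's best response: x_A = 68.775 − 0.5(72.525 − 0.5x_A) ⇒ 0.75x_A = 32.5125, so x_A = 43.35.
Then x_E = 72.525 − 0.5·43.35 = 50.85.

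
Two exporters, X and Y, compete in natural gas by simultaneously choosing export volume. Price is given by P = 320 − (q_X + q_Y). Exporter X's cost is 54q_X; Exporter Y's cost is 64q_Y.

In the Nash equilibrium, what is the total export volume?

Exporter X's profit: π = q_X(320 − (q_X + q_Y)) − 54q_X.
∂π/∂q_X = 266 − 2q_X − q_Y = 0, so q_X = 133 − 0.5q_Y.
By the same steps for Y: q_Y = 128 − 0.5q_X.
Solving the two reaction functions simultaneously: (1 − (−0.5)(−0.5))q_X = 133 − 0.5·128, so 0.75q_X = 69 and q_X = 92.
Then q_Y = 128 − 0.5·92 = 82.
Total export volume: 92 + 82 = 174.

174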